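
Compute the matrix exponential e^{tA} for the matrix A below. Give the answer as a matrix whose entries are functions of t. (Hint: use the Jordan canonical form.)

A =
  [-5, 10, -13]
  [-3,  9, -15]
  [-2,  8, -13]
e^{tA} =
  [-2*t*exp(-3*t) + exp(-3*t), -2*t^2*exp(-3*t) + 10*t*exp(-3*t), 3*t^2*exp(-3*t) - 13*t*exp(-3*t)]
  [-3*t*exp(-3*t), -3*t^2*exp(-3*t) + 12*t*exp(-3*t) + exp(-3*t), 9*t^2*exp(-3*t)/2 - 15*t*exp(-3*t)]
  [-2*t*exp(-3*t), -2*t^2*exp(-3*t) + 8*t*exp(-3*t), 3*t^2*exp(-3*t) - 10*t*exp(-3*t) + exp(-3*t)]

Strategy: write A = P · J · P⁻¹ where J is a Jordan canonical form, so e^{tA} = P · e^{tJ} · P⁻¹, and e^{tJ} can be computed block-by-block.

A has Jordan form
J =
  [-3,  1,  0]
  [ 0, -3,  1]
  [ 0,  0, -3]
(up to reordering of blocks).

Per-block formulas:
  For a 3×3 Jordan block J_3(-3): exp(t · J_3(-3)) = e^(-3t)·(I + t·N + (t^2/2)·N^2), where N is the 3×3 nilpotent shift.

After assembling e^{tJ} and conjugating by P, we get:

e^{tA} =
  [-2*t*exp(-3*t) + exp(-3*t), -2*t^2*exp(-3*t) + 10*t*exp(-3*t), 3*t^2*exp(-3*t) - 13*t*exp(-3*t)]
  [-3*t*exp(-3*t), -3*t^2*exp(-3*t) + 12*t*exp(-3*t) + exp(-3*t), 9*t^2*exp(-3*t)/2 - 15*t*exp(-3*t)]
  [-2*t*exp(-3*t), -2*t^2*exp(-3*t) + 8*t*exp(-3*t), 3*t^2*exp(-3*t) - 10*t*exp(-3*t) + exp(-3*t)]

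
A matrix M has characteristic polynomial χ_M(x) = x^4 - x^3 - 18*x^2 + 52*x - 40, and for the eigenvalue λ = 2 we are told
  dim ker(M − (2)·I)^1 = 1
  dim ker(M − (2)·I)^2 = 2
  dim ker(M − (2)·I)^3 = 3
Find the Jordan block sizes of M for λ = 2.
Block sizes for λ = 2: [3]

From the dimensions of kernels of powers, the number of Jordan blocks of size at least j is d_j − d_{j−1} where d_j = dim ker(N^j) (with d_0 = 0). Computing the differences gives [1, 1, 1].
The number of blocks of size exactly k is (#blocks of size ≥ k) − (#blocks of size ≥ k + 1), so the partition is: 1 block(s) of size 3.
In nonincreasing order the block sizes are [3].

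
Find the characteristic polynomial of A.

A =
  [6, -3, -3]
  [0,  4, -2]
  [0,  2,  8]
x^3 - 18*x^2 + 108*x - 216

Expanding det(x·I − A) (e.g. by cofactor expansion or by noting that A is similar to its Jordan form J, which has the same characteristic polynomial as A) gives
  χ_A(x) = x^3 - 18*x^2 + 108*x - 216
which factors as (x - 6)^3. The eigenvalues (with algebraic multiplicities) are λ = 6 with multiplicity 3.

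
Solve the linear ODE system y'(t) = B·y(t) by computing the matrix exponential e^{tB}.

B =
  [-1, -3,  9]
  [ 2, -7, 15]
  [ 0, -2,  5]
e^{tB} =
  [-3*t^2*exp(-t) + exp(-t), -3*t*exp(-t), 9*t^2*exp(-t)/2 + 9*t*exp(-t)]
  [-6*t^2*exp(-t) + 2*t*exp(-t), -6*t*exp(-t) + exp(-t), 9*t^2*exp(-t) + 15*t*exp(-t)]
  [-2*t^2*exp(-t), -2*t*exp(-t), 3*t^2*exp(-t) + 6*t*exp(-t) + exp(-t)]

Strategy: write B = P · J · P⁻¹ where J is a Jordan canonical form, so e^{tB} = P · e^{tJ} · P⁻¹, and e^{tJ} can be computed block-by-block.

B has Jordan form
J =
  [-1,  1,  0]
  [ 0, -1,  1]
  [ 0,  0, -1]
(up to reordering of blocks).

Per-block formulas:
  For a 3×3 Jordan block J_3(-1): exp(t · J_3(-1)) = e^(-1t)·(I + t·N + (t^2/2)·N^2), where N is the 3×3 nilpotent shift.

After assembling e^{tJ} and conjugating by P, we get:

e^{tB} =
  [-3*t^2*exp(-t) + exp(-t), -3*t*exp(-t), 9*t^2*exp(-t)/2 + 9*t*exp(-t)]
  [-6*t^2*exp(-t) + 2*t*exp(-t), -6*t*exp(-t) + exp(-t), 9*t^2*exp(-t) + 15*t*exp(-t)]
  [-2*t^2*exp(-t), -2*t*exp(-t), 3*t^2*exp(-t) + 6*t*exp(-t) + exp(-t)]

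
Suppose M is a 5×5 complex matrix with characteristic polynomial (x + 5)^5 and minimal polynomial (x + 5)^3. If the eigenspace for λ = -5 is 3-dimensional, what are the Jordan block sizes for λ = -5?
Block sizes for λ = -5: [3, 1, 1]

Step 1 — from the characteristic polynomial, algebraic multiplicity of λ = -5 is 5. From dim ker(M − (-5)·I) = 3, there are exactly 3 Jordan blocks for λ = -5.
Step 2 — from the minimal polynomial, the factor (x + 5)^3 tells us the largest block for λ = -5 has size 3.
Step 3 — with total size 5, 3 blocks, and largest block 3, the block sizes (in nonincreasing order) are [3, 1, 1].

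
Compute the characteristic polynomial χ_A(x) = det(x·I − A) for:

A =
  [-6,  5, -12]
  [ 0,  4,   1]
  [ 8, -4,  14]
x^3 - 12*x^2 + 48*x - 64

Expanding det(x·I − A) (e.g. by cofactor expansion or by noting that A is similar to its Jordan form J, which has the same characteristic polynomial as A) gives
  χ_A(x) = x^3 - 12*x^2 + 48*x - 64
which factors as (x - 4)^3. The eigenvalues (with algebraic multiplicities) are λ = 4 with multiplicity 3.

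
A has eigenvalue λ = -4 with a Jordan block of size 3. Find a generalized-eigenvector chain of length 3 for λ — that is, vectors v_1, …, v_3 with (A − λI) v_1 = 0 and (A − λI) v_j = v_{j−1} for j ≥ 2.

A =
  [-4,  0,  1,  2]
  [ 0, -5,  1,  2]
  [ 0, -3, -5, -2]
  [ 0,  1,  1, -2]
A Jordan chain for λ = -4 of length 3:
v_1 = (-1, 0, 4, -2)ᵀ
v_2 = (0, -1, -3, 1)ᵀ
v_3 = (0, 1, 0, 0)ᵀ

Let N = A − (-4)·I. We want v_3 with N^3 v_3 = 0 but N^2 v_3 ≠ 0; then v_{j-1} := N · v_j for j = 3, …, 2.

Pick v_3 = (0, 1, 0, 0)ᵀ.
Then v_2 = N · v_3 = (0, -1, -3, 1)ᵀ.
Then v_1 = N · v_2 = (-1, 0, 4, -2)ᵀ.

Sanity check: (A − (-4)·I) v_1 = (0, 0, 0, 0)ᵀ = 0. ✓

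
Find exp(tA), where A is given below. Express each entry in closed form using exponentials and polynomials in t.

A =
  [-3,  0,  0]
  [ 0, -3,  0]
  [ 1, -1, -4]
e^{tA} =
  [exp(-3*t), 0, 0]
  [0, exp(-3*t), 0]
  [exp(-3*t) - exp(-4*t), -exp(-3*t) + exp(-4*t), exp(-4*t)]

Strategy: write A = P · J · P⁻¹ where J is a Jordan canonical form, so e^{tA} = P · e^{tJ} · P⁻¹, and e^{tJ} can be computed block-by-block.

A has Jordan form
J =
  [-4,  0,  0]
  [ 0, -3,  0]
  [ 0,  0, -3]
(up to reordering of blocks).

Per-block formulas:
  For a 1×1 block at λ = -3: exp(t · [-3]) = [e^(-3t)].
  For a 1×1 block at λ = -4: exp(t · [-4]) = [e^(-4t)].

After assembling e^{tJ} and conjugating by P, we get:

e^{tA} =
  [exp(-3*t), 0, 0]
  [0, exp(-3*t), 0]
  [exp(-3*t) - exp(-4*t), -exp(-3*t) + exp(-4*t), exp(-4*t)]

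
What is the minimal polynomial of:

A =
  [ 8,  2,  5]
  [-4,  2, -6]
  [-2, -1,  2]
x^3 - 12*x^2 + 48*x - 64

The characteristic polynomial is χ_A(x) = (x - 4)^3, so the eigenvalues are known. The minimal polynomial is
  m_A(x) = Π_λ (x − λ)^{k_λ}
where k_λ is the size of the *largest* Jordan block for λ (equivalently, the smallest k with (A − λI)^k v = 0 for every generalised eigenvector v of λ).

  λ = 4: largest Jordan block has size 3, contributing (x − 4)^3

So m_A(x) = (x - 4)^3 = x^3 - 12*x^2 + 48*x - 64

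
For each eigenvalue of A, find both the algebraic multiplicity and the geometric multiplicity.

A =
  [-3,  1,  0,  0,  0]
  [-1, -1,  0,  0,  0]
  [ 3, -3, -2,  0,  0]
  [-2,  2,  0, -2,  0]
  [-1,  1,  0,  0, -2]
λ = -2: alg = 5, geom = 4

Step 1 — factor the characteristic polynomial to read off the algebraic multiplicities:
  χ_A(x) = (x + 2)^5

Step 2 — compute geometric multiplicities via the rank-nullity identity g(λ) = n − rank(A − λI):
  rank(A − (-2)·I) = 1, so dim ker(A − (-2)·I) = n − 1 = 4

Summary:
  λ = -2: algebraic multiplicity = 5, geometric multiplicity = 4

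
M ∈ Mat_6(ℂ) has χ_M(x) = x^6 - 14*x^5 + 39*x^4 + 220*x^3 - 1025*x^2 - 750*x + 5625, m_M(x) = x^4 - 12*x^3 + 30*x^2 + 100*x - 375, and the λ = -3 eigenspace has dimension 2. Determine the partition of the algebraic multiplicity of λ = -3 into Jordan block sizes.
Block sizes for λ = -3: [1, 1]

Step 1 — from the characteristic polynomial, algebraic multiplicity of λ = -3 is 2. From dim ker(M − (-3)·I) = 2, there are exactly 2 Jordan blocks for λ = -3.
Step 2 — from the minimal polynomial, the factor (x + 3) tells us the largest block for λ = -3 has size 1.
Step 3 — with total size 2, 2 blocks, and largest block 1, the block sizes (in nonincreasing order) are [1, 1].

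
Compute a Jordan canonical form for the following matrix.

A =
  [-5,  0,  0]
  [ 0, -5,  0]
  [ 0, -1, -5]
J_2(-5) ⊕ J_1(-5)

The characteristic polynomial is
  det(x·I − A) = x^3 + 15*x^2 + 75*x + 125 = (x + 5)^3

Eigenvalues and multiplicities (the geometric multiplicity of λ is n − rank(A − λI), which equals the number of Jordan blocks for λ):
  λ = -5: algebraic multiplicity = 3, geometric multiplicity = 2

Determining the block sizes for each eigenvalue:
  λ = -5: 2 blocks summing to 3 forces exactly one block of size 2 and the rest size 1 → block sizes [2, 1]

Assembling the blocks gives a Jordan form
J =
  [-5,  1,  0]
  [ 0, -5,  0]
  [ 0,  0, -5]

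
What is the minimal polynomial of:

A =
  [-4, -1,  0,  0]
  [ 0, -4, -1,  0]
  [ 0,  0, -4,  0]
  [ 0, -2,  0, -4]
x^3 + 12*x^2 + 48*x + 64

The characteristic polynomial is χ_A(x) = (x + 4)^4, so the eigenvalues are known. The minimal polynomial is
  m_A(x) = Π_λ (x − λ)^{k_λ}
where k_λ is the size of the *largest* Jordan block for λ (equivalently, the smallest k with (A − λI)^k v = 0 for every generalised eigenvector v of λ).

  λ = -4: largest Jordan block has size 3, contributing (x + 4)^3

So m_A(x) = (x + 4)^3 = x^3 + 12*x^2 + 48*x + 64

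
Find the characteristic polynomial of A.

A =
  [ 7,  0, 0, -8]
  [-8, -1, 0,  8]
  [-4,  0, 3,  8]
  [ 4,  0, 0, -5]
x^4 - 4*x^3 - 2*x^2 + 12*x + 9

Expanding det(x·I − A) (e.g. by cofactor expansion or by noting that A is similar to its Jordan form J, which has the same characteristic polynomial as A) gives
  χ_A(x) = x^4 - 4*x^3 - 2*x^2 + 12*x + 9
which factors as (x - 3)^2*(x + 1)^2. The eigenvalues (with algebraic multiplicities) are λ = -1 with multiplicity 2, λ = 3 with multiplicity 2.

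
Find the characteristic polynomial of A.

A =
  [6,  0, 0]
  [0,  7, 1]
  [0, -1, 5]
x^3 - 18*x^2 + 108*x - 216

Expanding det(x·I − A) (e.g. by cofactor expansion or by noting that A is similar to its Jordan form J, which has the same characteristic polynomial as A) gives
  χ_A(x) = x^3 - 18*x^2 + 108*x - 216
which factors as (x - 6)^3. The eigenvalues (with algebraic multiplicities) are λ = 6 with multiplicity 3.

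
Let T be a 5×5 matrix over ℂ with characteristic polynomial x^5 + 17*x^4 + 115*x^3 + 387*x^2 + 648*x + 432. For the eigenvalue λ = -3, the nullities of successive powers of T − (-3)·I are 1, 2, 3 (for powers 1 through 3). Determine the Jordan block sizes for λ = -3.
Block sizes for λ = -3: [3]

From the dimensions of kernels of powers, the number of Jordan blocks of size at least j is d_j − d_{j−1} where d_j = dim ker(N^j) (with d_0 = 0). Computing the differences gives [1, 1, 1].
The number of blocks of size exactly k is (#blocks of size ≥ k) − (#blocks of size ≥ k + 1), so the partition is: 1 block(s) of size 3.
In nonincreasing order the block sizes are [3].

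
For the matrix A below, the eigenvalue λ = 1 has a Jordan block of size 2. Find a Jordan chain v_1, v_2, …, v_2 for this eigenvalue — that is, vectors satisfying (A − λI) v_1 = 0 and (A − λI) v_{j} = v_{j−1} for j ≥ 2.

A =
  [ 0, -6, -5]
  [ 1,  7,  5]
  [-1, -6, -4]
A Jordan chain for λ = 1 of length 2:
v_1 = (-1, 1, -1)ᵀ
v_2 = (1, 0, 0)ᵀ

Let N = A − (1)·I. We want v_2 with N^2 v_2 = 0 but N^1 v_2 ≠ 0; then v_{j-1} := N · v_j for j = 2, …, 2.

Pick v_2 = (1, 0, 0)ᵀ.
Then v_1 = N · v_2 = (-1, 1, -1)ᵀ.

Sanity check: (A − (1)·I) v_1 = (0, 0, 0)ᵀ = 0. ✓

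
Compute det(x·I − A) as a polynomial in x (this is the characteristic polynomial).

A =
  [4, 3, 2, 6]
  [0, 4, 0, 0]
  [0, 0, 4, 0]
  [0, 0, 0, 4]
x^4 - 16*x^3 + 96*x^2 - 256*x + 256

Expanding det(x·I − A) (e.g. by cofactor expansion or by noting that A is similar to its Jordan form J, which has the same characteristic polynomial as A) gives
  χ_A(x) = x^4 - 16*x^3 + 96*x^2 - 256*x + 256
which factors as (x - 4)^4. The eigenvalues (with algebraic multiplicities) are λ = 4 with multiplicity 4.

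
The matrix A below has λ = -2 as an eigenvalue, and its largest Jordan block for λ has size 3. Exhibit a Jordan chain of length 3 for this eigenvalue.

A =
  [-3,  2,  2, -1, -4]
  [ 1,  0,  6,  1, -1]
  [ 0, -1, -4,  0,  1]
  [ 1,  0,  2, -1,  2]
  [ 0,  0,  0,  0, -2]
A Jordan chain for λ = -2 of length 3:
v_1 = (2, 2, -1, 0, 0)ᵀ
v_2 = (-1, 1, 0, 1, 0)ᵀ
v_3 = (1, 0, 0, 0, 0)ᵀ

Let N = A − (-2)·I. We want v_3 with N^3 v_3 = 0 but N^2 v_3 ≠ 0; then v_{j-1} := N · v_j for j = 3, …, 2.

Pick v_3 = (1, 0, 0, 0, 0)ᵀ.
Then v_2 = N · v_3 = (-1, 1, 0, 1, 0)ᵀ.
Then v_1 = N · v_2 = (2, 2, -1, 0, 0)ᵀ.

Sanity check: (A − (-2)·I) v_1 = (0, 0, 0, 0, 0)ᵀ = 0. ✓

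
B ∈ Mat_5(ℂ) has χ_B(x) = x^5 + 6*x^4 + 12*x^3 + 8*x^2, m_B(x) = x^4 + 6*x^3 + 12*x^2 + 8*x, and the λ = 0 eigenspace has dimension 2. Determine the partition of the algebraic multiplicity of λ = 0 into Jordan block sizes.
Block sizes for λ = 0: [1, 1]

Step 1 — from the characteristic polynomial, algebraic multiplicity of λ = 0 is 2. From dim ker(B − (0)·I) = 2, there are exactly 2 Jordan blocks for λ = 0.
Step 2 — from the minimal polynomial, the factor (x − 0) tells us the largest block for λ = 0 has size 1.
Step 3 — with total size 2, 2 blocks, and largest block 1, the block sizes (in nonincreasing order) are [1, 1].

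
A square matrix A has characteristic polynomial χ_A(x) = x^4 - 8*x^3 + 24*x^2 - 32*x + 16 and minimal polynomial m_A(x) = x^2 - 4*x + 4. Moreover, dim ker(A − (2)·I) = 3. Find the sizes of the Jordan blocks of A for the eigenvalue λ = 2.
Block sizes for λ = 2: [2, 1, 1]

Step 1 — from the characteristic polynomial, algebraic multiplicity of λ = 2 is 4. From dim ker(A − (2)·I) = 3, there are exactly 3 Jordan blocks for λ = 2.
Step 2 — from the minimal polynomial, the factor (x − 2)^2 tells us the largest block for λ = 2 has size 2.
Step 3 — with total size 4, 3 blocks, and largest block 2, the block sizes (in nonincreasing order) are [2, 1, 1].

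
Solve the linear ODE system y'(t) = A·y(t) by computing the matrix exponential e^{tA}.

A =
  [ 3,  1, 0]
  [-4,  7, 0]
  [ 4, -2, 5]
e^{tA} =
  [-2*t*exp(5*t) + exp(5*t), t*exp(5*t), 0]
  [-4*t*exp(5*t), 2*t*exp(5*t) + exp(5*t), 0]
  [4*t*exp(5*t), -2*t*exp(5*t), exp(5*t)]

Strategy: write A = P · J · P⁻¹ where J is a Jordan canonical form, so e^{tA} = P · e^{tJ} · P⁻¹, and e^{tJ} can be computed block-by-block.

A has Jordan form
J =
  [5, 1, 0]
  [0, 5, 0]
  [0, 0, 5]
(up to reordering of blocks).

Per-block formulas:
  For a 1×1 block at λ = 5: exp(t · [5]) = [e^(5t)].
  For a 2×2 Jordan block J_2(5): exp(t · J_2(5)) = e^(5t)·(I + t·N), where N is the 2×2 nilpotent shift.

After assembling e^{tJ} and conjugating by P, we get:

e^{tA} =
  [-2*t*exp(5*t) + exp(5*t), t*exp(5*t), 0]
  [-4*t*exp(5*t), 2*t*exp(5*t) + exp(5*t), 0]
  [4*t*exp(5*t), -2*t*exp(5*t), exp(5*t)]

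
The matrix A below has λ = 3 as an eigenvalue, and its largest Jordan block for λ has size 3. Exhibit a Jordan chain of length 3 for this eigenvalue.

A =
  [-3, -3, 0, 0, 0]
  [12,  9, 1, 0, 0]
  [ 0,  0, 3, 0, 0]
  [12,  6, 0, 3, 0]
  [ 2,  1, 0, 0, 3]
A Jordan chain for λ = 3 of length 3:
v_1 = (-3, 6, 0, 6, 1)ᵀ
v_2 = (0, 1, 0, 0, 0)ᵀ
v_3 = (0, 0, 1, 0, 0)ᵀ

Let N = A − (3)·I. We want v_3 with N^3 v_3 = 0 but N^2 v_3 ≠ 0; then v_{j-1} := N · v_j for j = 3, …, 2.

Pick v_3 = (0, 0, 1, 0, 0)ᵀ.
Then v_2 = N · v_3 = (0, 1, 0, 0, 0)ᵀ.
Then v_1 = N · v_2 = (-3, 6, 0, 6, 1)ᵀ.

Sanity check: (A − (3)·I) v_1 = (0, 0, 0, 0, 0)ᵀ = 0. ✓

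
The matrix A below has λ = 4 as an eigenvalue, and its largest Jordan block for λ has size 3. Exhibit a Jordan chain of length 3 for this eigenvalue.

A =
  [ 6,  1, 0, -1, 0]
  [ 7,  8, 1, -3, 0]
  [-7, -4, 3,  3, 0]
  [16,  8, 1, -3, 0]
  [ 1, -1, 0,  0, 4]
A Jordan chain for λ = 4 of length 3:
v_1 = (0, 0, 0, 0, -1)ᵀ
v_2 = (0, 1, -1, 1, 0)ᵀ
v_3 = (0, 0, 1, 0, 0)ᵀ

Let N = A − (4)·I. We want v_3 with N^3 v_3 = 0 but N^2 v_3 ≠ 0; then v_{j-1} := N · v_j for j = 3, …, 2.

Pick v_3 = (0, 0, 1, 0, 0)ᵀ.
Then v_2 = N · v_3 = (0, 1, -1, 1, 0)ᵀ.
Then v_1 = N · v_2 = (0, 0, 0, 0, -1)ᵀ.

Sanity check: (A − (4)·I) v_1 = (0, 0, 0, 0, 0)ᵀ = 0. ✓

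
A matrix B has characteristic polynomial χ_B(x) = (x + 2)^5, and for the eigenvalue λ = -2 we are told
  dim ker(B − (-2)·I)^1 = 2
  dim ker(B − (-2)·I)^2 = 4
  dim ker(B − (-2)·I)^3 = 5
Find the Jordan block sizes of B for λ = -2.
Block sizes for λ = -2: [3, 2]

From the dimensions of kernels of powers, the number of Jordan blocks of size at least j is d_j − d_{j−1} where d_j = dim ker(N^j) (with d_0 = 0). Computing the differences gives [2, 2, 1].
The number of blocks of size exactly k is (#blocks of size ≥ k) − (#blocks of size ≥ k + 1), so the partition is: 1 block(s) of size 2, 1 block(s) of size 3.
In nonincreasing order the block sizes are [3, 2].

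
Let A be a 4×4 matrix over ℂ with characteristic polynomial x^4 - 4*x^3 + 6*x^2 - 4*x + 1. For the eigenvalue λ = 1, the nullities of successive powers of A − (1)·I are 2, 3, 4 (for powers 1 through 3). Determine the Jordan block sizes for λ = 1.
Block sizes for λ = 1: [3, 1]

From the dimensions of kernels of powers, the number of Jordan blocks of size at least j is d_j − d_{j−1} where d_j = dim ker(N^j) (with d_0 = 0). Computing the differences gives [2, 1, 1].
The number of blocks of size exactly k is (#blocks of size ≥ k) − (#blocks of size ≥ k + 1), so the partition is: 1 block(s) of size 1, 1 block(s) of size 3.
In nonincreasing order the block sizes are [3, 1].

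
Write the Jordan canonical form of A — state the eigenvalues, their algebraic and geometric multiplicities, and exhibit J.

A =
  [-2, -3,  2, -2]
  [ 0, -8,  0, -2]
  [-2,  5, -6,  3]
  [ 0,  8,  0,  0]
J_2(-4) ⊕ J_2(-4)

The characteristic polynomial is
  det(x·I − A) = x^4 + 16*x^3 + 96*x^2 + 256*x + 256 = (x + 4)^4

Eigenvalues and multiplicities (the geometric multiplicity of λ is n − rank(A − λI), which equals the number of Jordan blocks for λ):
  λ = -4: algebraic multiplicity = 4, geometric multiplicity = 2

Determining the block sizes for each eigenvalue:
  λ = -4: with am = 4 and gm = 2, the partition is not yet determined (e.g. several partitions of 4 into 2 parts exist). Let N = A − (-4)·I. Computing rank(N^1) = 2, rank(N^2) = 0; the number of blocks of size ≥ j is rank(N^{j−1}) − rank(N^j), giving [2, 2]. So we have 2 block(s) of size 2 → block sizes [2, 2]

Assembling the blocks gives a Jordan form
J =
  [-4,  1,  0,  0]
  [ 0, -4,  0,  0]
  [ 0,  0, -4,  1]
  [ 0,  0,  0, -4]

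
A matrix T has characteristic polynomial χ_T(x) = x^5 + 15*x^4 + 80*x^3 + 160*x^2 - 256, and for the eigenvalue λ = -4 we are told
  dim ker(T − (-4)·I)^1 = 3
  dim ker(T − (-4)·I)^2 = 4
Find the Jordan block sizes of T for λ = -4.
Block sizes for λ = -4: [2, 1, 1]

From the dimensions of kernels of powers, the number of Jordan blocks of size at least j is d_j − d_{j−1} where d_j = dim ker(N^j) (with d_0 = 0). Computing the differences gives [3, 1].
The number of blocks of size exactly k is (#blocks of size ≥ k) − (#blocks of size ≥ k + 1), so the partition is: 2 block(s) of size 1, 1 block(s) of size 2.
In nonincreasing order the block sizes are [2, 1, 1].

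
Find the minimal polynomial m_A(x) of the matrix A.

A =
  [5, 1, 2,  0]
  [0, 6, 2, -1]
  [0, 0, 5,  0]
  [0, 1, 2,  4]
x^3 - 15*x^2 + 75*x - 125

The characteristic polynomial is χ_A(x) = (x - 5)^4, so the eigenvalues are known. The minimal polynomial is
  m_A(x) = Π_λ (x − λ)^{k_λ}
where k_λ is the size of the *largest* Jordan block for λ (equivalently, the smallest k with (A − λI)^k v = 0 for every generalised eigenvector v of λ).

  λ = 5: largest Jordan block has size 3, contributing (x − 5)^3

So m_A(x) = (x - 5)^3 = x^3 - 15*x^2 + 75*x - 125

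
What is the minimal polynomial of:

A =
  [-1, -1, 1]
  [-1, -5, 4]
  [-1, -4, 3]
x^3 + 3*x^2 + 3*x + 1

The characteristic polynomial is χ_A(x) = (x + 1)^3, so the eigenvalues are known. The minimal polynomial is
  m_A(x) = Π_λ (x − λ)^{k_λ}
where k_λ is the size of the *largest* Jordan block for λ (equivalently, the smallest k with (A − λI)^k v = 0 for every generalised eigenvector v of λ).

  λ = -1: largest Jordan block has size 3, contributing (x + 1)^3

So m_A(x) = (x + 1)^3 = x^3 + 3*x^2 + 3*x + 1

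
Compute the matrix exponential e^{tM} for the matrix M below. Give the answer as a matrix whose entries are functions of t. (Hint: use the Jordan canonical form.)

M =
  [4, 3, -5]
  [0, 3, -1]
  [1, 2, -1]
e^{tM} =
  [-t^2*exp(2*t)/2 + 2*t*exp(2*t) + exp(2*t), -t^2*exp(2*t)/2 + 3*t*exp(2*t), t^2*exp(2*t) - 5*t*exp(2*t)]
  [-t^2*exp(2*t)/2, -t^2*exp(2*t)/2 + t*exp(2*t) + exp(2*t), t^2*exp(2*t) - t*exp(2*t)]
  [-t^2*exp(2*t)/2 + t*exp(2*t), -t^2*exp(2*t)/2 + 2*t*exp(2*t), t^2*exp(2*t) - 3*t*exp(2*t) + exp(2*t)]

Strategy: write M = P · J · P⁻¹ where J is a Jordan canonical form, so e^{tM} = P · e^{tJ} · P⁻¹, and e^{tJ} can be computed block-by-block.

M has Jordan form
J =
  [2, 1, 0]
  [0, 2, 1]
  [0, 0, 2]
(up to reordering of blocks).

Per-block formulas:
  For a 3×3 Jordan block J_3(2): exp(t · J_3(2)) = e^(2t)·(I + t·N + (t^2/2)·N^2), where N is the 3×3 nilpotent shift.

After assembling e^{tJ} and conjugating by P, we get:

e^{tM} =
  [-t^2*exp(2*t)/2 + 2*t*exp(2*t) + exp(2*t), -t^2*exp(2*t)/2 + 3*t*exp(2*t), t^2*exp(2*t) - 5*t*exp(2*t)]
  [-t^2*exp(2*t)/2, -t^2*exp(2*t)/2 + t*exp(2*t) + exp(2*t), t^2*exp(2*t) - t*exp(2*t)]
  [-t^2*exp(2*t)/2 + t*exp(2*t), -t^2*exp(2*t)/2 + 2*t*exp(2*t), t^2*exp(2*t) - 3*t*exp(2*t) + exp(2*t)]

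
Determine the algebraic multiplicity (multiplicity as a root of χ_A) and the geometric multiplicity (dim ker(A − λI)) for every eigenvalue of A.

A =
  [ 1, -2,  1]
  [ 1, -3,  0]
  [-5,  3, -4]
λ = -2: alg = 3, geom = 1

Step 1 — factor the characteristic polynomial to read off the algebraic multiplicities:
  χ_A(x) = (x + 2)^3

Step 2 — compute geometric multiplicities via the rank-nullity identity g(λ) = n − rank(A − λI):
  rank(A − (-2)·I) = 2, so dim ker(A − (-2)·I) = n − 2 = 1

Summary:
  λ = -2: algebraic multiplicity = 3, geometric multiplicity = 1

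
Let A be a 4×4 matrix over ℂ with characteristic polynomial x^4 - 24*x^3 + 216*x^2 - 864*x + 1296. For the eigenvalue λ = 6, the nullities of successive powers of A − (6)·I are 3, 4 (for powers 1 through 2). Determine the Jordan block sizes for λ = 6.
Block sizes for λ = 6: [2, 1, 1]

From the dimensions of kernels of powers, the number of Jordan blocks of size at least j is d_j − d_{j−1} where d_j = dim ker(N^j) (with d_0 = 0). Computing the differences gives [3, 1].
The number of blocks of size exactly k is (#blocks of size ≥ k) − (#blocks of size ≥ k + 1), so the partition is: 2 block(s) of size 1, 1 block(s) of size 2.
In nonincreasing order the block sizes are [2, 1, 1].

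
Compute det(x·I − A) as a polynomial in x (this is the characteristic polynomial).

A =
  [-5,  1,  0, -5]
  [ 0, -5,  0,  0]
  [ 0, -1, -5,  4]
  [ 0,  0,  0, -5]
x^4 + 20*x^3 + 150*x^2 + 500*x + 625

Expanding det(x·I − A) (e.g. by cofactor expansion or by noting that A is similar to its Jordan form J, which has the same characteristic polynomial as A) gives
  χ_A(x) = x^4 + 20*x^3 + 150*x^2 + 500*x + 625
which factors as (x + 5)^4. The eigenvalues (with algebraic multiplicities) are λ = -5 with multiplicity 4.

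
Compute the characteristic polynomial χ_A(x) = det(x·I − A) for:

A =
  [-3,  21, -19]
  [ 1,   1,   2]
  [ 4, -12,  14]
x^3 - 12*x^2 + 48*x - 64

Expanding det(x·I − A) (e.g. by cofactor expansion or by noting that A is similar to its Jordan form J, which has the same characteristic polynomial as A) gives
  χ_A(x) = x^3 - 12*x^2 + 48*x - 64
which factors as (x - 4)^3. The eigenvalues (with algebraic multiplicities) are λ = 4 with multiplicity 3.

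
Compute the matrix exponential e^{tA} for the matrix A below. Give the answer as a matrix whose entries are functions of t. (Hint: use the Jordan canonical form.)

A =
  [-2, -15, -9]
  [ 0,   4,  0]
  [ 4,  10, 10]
e^{tA} =
  [-6*t*exp(4*t) + exp(4*t), -15*t*exp(4*t), -9*t*exp(4*t)]
  [0, exp(4*t), 0]
  [4*t*exp(4*t), 10*t*exp(4*t), 6*t*exp(4*t) + exp(4*t)]

Strategy: write A = P · J · P⁻¹ where J is a Jordan canonical form, so e^{tA} = P · e^{tJ} · P⁻¹, and e^{tJ} can be computed block-by-block.

A has Jordan form
J =
  [4, 1, 0]
  [0, 4, 0]
  [0, 0, 4]
(up to reordering of blocks).

Per-block formulas:
  For a 1×1 block at λ = 4: exp(t · [4]) = [e^(4t)].
  For a 2×2 Jordan block J_2(4): exp(t · J_2(4)) = e^(4t)·(I + t·N), where N is the 2×2 nilpotent shift.

After assembling e^{tJ} and conjugating by P, we get:

e^{tA} =
  [-6*t*exp(4*t) + exp(4*t), -15*t*exp(4*t), -9*t*exp(4*t)]
  [0, exp(4*t), 0]
  [4*t*exp(4*t), 10*t*exp(4*t), 6*t*exp(4*t) + exp(4*t)]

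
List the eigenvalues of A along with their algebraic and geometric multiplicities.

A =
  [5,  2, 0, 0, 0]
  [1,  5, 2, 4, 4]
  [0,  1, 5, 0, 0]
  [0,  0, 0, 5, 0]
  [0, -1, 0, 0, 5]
λ = 5: alg = 5, geom = 3

Step 1 — factor the characteristic polynomial to read off the algebraic multiplicities:
  χ_A(x) = (x - 5)^5

Step 2 — compute geometric multiplicities via the rank-nullity identity g(λ) = n − rank(A − λI):
  rank(A − (5)·I) = 2, so dim ker(A − (5)·I) = n − 2 = 3

Summary:
  λ = 5: algebraic multiplicity = 5, geometric multiplicity = 3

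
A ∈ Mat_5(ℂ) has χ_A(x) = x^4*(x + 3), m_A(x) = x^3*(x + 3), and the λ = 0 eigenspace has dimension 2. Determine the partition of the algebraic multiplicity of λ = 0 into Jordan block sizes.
Block sizes for λ = 0: [3, 1]

Step 1 — from the characteristic polynomial, algebraic multiplicity of λ = 0 is 4. From dim ker(A − (0)·I) = 2, there are exactly 2 Jordan blocks for λ = 0.
Step 2 — from the minimal polynomial, the factor (x − 0)^3 tells us the largest block for λ = 0 has size 3.
Step 3 — with total size 4, 2 blocks, and largest block 3, the block sizes (in nonincreasing order) are [3, 1].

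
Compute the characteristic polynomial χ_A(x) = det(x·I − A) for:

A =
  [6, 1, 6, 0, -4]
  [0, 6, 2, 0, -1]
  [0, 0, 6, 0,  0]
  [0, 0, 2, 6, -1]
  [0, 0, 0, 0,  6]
x^5 - 30*x^4 + 360*x^3 - 2160*x^2 + 6480*x - 7776

Expanding det(x·I − A) (e.g. by cofactor expansion or by noting that A is similar to its Jordan form J, which has the same characteristic polynomial as A) gives
  χ_A(x) = x^5 - 30*x^4 + 360*x^3 - 2160*x^2 + 6480*x - 7776
which factors as (x - 6)^5. The eigenvalues (with algebraic multiplicities) are λ = 6 with multiplicity 5.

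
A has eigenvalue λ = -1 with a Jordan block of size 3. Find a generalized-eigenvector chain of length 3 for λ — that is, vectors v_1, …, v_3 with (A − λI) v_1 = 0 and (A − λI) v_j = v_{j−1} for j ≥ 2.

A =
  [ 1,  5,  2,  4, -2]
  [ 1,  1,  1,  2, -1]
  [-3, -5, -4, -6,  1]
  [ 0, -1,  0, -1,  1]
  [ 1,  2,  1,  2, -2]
A Jordan chain for λ = -1 of length 3:
v_1 = (1, 0, -1, 0, 0)ᵀ
v_2 = (2, 1, -3, 0, 1)ᵀ
v_3 = (1, 0, 0, 0, 0)ᵀ

Let N = A − (-1)·I. We want v_3 with N^3 v_3 = 0 but N^2 v_3 ≠ 0; then v_{j-1} := N · v_j for j = 3, …, 2.

Pick v_3 = (1, 0, 0, 0, 0)ᵀ.
Then v_2 = N · v_3 = (2, 1, -3, 0, 1)ᵀ.
Then v_1 = N · v_2 = (1, 0, -1, 0, 0)ᵀ.

Sanity check: (A − (-1)·I) v_1 = (0, 0, 0, 0, 0)ᵀ = 0. ✓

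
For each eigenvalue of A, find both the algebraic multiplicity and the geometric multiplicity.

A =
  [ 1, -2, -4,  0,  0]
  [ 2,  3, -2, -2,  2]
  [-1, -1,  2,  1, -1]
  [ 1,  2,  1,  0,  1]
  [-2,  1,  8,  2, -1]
λ = 1: alg = 5, geom = 3

Step 1 — factor the characteristic polynomial to read off the algebraic multiplicities:
  χ_A(x) = (x - 1)^5

Step 2 — compute geometric multiplicities via the rank-nullity identity g(λ) = n − rank(A − λI):
  rank(A − (1)·I) = 2, so dim ker(A − (1)·I) = n − 2 = 3

Summary:
  λ = 1: algebraic multiplicity = 5, geometric multiplicity = 3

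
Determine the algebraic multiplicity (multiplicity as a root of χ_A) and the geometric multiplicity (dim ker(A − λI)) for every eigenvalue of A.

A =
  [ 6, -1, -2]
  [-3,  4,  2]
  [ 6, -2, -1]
λ = 3: alg = 3, geom = 2

Step 1 — factor the characteristic polynomial to read off the algebraic multiplicities:
  χ_A(x) = (x - 3)^3

Step 2 — compute geometric multiplicities via the rank-nullity identity g(λ) = n − rank(A − λI):
  rank(A − (3)·I) = 1, so dim ker(A − (3)·I) = n − 1 = 2

Summary:
  λ = 3: algebraic multiplicity = 3, geometric multiplicity = 2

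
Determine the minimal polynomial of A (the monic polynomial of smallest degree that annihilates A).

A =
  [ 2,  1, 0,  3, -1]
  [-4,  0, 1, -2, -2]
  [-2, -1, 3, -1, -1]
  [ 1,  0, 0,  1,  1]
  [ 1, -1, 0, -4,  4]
x^3 - 6*x^2 + 12*x - 8

The characteristic polynomial is χ_A(x) = (x - 2)^5, so the eigenvalues are known. The minimal polynomial is
  m_A(x) = Π_λ (x − λ)^{k_λ}
where k_λ is the size of the *largest* Jordan block for λ (equivalently, the smallest k with (A − λI)^k v = 0 for every generalised eigenvector v of λ).

  λ = 2: largest Jordan block has size 3, contributing (x − 2)^3

So m_A(x) = (x - 2)^3 = x^3 - 6*x^2 + 12*x - 8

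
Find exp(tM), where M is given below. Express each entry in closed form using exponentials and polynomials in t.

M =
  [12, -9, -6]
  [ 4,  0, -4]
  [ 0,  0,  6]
e^{tM} =
  [6*t*exp(6*t) + exp(6*t), -9*t*exp(6*t), -6*t*exp(6*t)]
  [4*t*exp(6*t), -6*t*exp(6*t) + exp(6*t), -4*t*exp(6*t)]
  [0, 0, exp(6*t)]

Strategy: write M = P · J · P⁻¹ where J is a Jordan canonical form, so e^{tM} = P · e^{tJ} · P⁻¹, and e^{tJ} can be computed block-by-block.

M has Jordan form
J =
  [6, 1, 0]
  [0, 6, 0]
  [0, 0, 6]
(up to reordering of blocks).

Per-block formulas:
  For a 1×1 block at λ = 6: exp(t · [6]) = [e^(6t)].
  For a 2×2 Jordan block J_2(6): exp(t · J_2(6)) = e^(6t)·(I + t·N), where N is the 2×2 nilpotent shift.

After assembling e^{tJ} and conjugating by P, we get:

e^{tM} =
  [6*t*exp(6*t) + exp(6*t), -9*t*exp(6*t), -6*t*exp(6*t)]
  [4*t*exp(6*t), -6*t*exp(6*t) + exp(6*t), -4*t*exp(6*t)]
  [0, 0, exp(6*t)]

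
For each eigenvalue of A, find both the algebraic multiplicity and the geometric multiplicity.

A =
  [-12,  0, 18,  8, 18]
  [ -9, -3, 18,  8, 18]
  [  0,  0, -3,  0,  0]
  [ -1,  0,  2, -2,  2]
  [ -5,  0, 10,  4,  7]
λ = -3: alg = 3, geom = 3; λ = -2: alg = 2, geom = 1

Step 1 — factor the characteristic polynomial to read off the algebraic multiplicities:
  χ_A(x) = (x + 2)^2*(x + 3)^3

Step 2 — compute geometric multiplicities via the rank-nullity identity g(λ) = n − rank(A − λI):
  rank(A − (-3)·I) = 2, so dim ker(A − (-3)·I) = n − 2 = 3
  rank(A − (-2)·I) = 4, so dim ker(A − (-2)·I) = n − 4 = 1

Summary:
  λ = -3: algebraic multiplicity = 3, geometric multiplicity = 3
  λ = -2: algebraic multiplicity = 2, geometric multiplicity = 1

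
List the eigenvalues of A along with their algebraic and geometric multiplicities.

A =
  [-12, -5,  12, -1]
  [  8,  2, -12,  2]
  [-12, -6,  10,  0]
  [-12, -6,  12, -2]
λ = -2: alg = 3, geom = 2; λ = 4: alg = 1, geom = 1

Step 1 — factor the characteristic polynomial to read off the algebraic multiplicities:
  χ_A(x) = (x - 4)*(x + 2)^3

Step 2 — compute geometric multiplicities via the rank-nullity identity g(λ) = n − rank(A − λI):
  rank(A − (-2)·I) = 2, so dim ker(A − (-2)·I) = n − 2 = 2
  rank(A − (4)·I) = 3, so dim ker(A − (4)·I) = n − 3 = 1

Summary:
  λ = -2: algebraic multiplicity = 3, geometric multiplicity = 2
  λ = 4: algebraic multiplicity = 1, geometric multiplicity = 1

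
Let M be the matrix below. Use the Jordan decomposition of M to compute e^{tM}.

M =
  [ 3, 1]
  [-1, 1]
e^{tM} =
  [t*exp(2*t) + exp(2*t), t*exp(2*t)]
  [-t*exp(2*t), -t*exp(2*t) + exp(2*t)]

Strategy: write M = P · J · P⁻¹ where J is a Jordan canonical form, so e^{tM} = P · e^{tJ} · P⁻¹, and e^{tJ} can be computed block-by-block.

M has Jordan form
J =
  [2, 1]
  [0, 2]
(up to reordering of blocks).

Per-block formulas:
  For a 2×2 Jordan block J_2(2): exp(t · J_2(2)) = e^(2t)·(I + t·N), where N is the 2×2 nilpotent shift.

After assembling e^{tJ} and conjugating by P, we get:

e^{tM} =
  [t*exp(2*t) + exp(2*t), t*exp(2*t)]
  [-t*exp(2*t), -t*exp(2*t) + exp(2*t)]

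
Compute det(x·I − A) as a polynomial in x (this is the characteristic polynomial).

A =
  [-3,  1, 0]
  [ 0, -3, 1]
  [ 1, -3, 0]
x^3 + 6*x^2 + 12*x + 8

Expanding det(x·I − A) (e.g. by cofactor expansion or by noting that A is similar to its Jordan form J, which has the same characteristic polynomial as A) gives
  χ_A(x) = x^3 + 6*x^2 + 12*x + 8
which factors as (x + 2)^3. The eigenvalues (with algebraic multiplicities) are λ = -2 with multiplicity 3.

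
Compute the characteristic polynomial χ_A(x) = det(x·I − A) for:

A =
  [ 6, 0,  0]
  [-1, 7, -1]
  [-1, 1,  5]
x^3 - 18*x^2 + 108*x - 216

Expanding det(x·I − A) (e.g. by cofactor expansion or by noting that A is similar to its Jordan form J, which has the same characteristic polynomial as A) gives
  χ_A(x) = x^3 - 18*x^2 + 108*x - 216
which factors as (x - 6)^3. The eigenvalues (with algebraic multiplicities) are λ = 6 with multiplicity 3.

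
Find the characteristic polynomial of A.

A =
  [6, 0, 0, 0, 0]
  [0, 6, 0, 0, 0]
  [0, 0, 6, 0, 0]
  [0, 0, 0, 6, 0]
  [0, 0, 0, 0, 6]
x^5 - 30*x^4 + 360*x^3 - 2160*x^2 + 6480*x - 7776

Expanding det(x·I − A) (e.g. by cofactor expansion or by noting that A is similar to its Jordan form J, which has the same characteristic polynomial as A) gives
  χ_A(x) = x^5 - 30*x^4 + 360*x^3 - 2160*x^2 + 6480*x - 7776
which factors as (x - 6)^5. The eigenvalues (with algebraic multiplicities) are λ = 6 with multiplicity 5.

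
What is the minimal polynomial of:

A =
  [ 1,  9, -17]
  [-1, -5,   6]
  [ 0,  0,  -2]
x^3 + 6*x^2 + 12*x + 8

The characteristic polynomial is χ_A(x) = (x + 2)^3, so the eigenvalues are known. The minimal polynomial is
  m_A(x) = Π_λ (x − λ)^{k_λ}
where k_λ is the size of the *largest* Jordan block for λ (equivalently, the smallest k with (A − λI)^k v = 0 for every generalised eigenvector v of λ).

  λ = -2: largest Jordan block has size 3, contributing (x + 2)^3

So m_A(x) = (x + 2)^3 = x^3 + 6*x^2 + 12*x + 8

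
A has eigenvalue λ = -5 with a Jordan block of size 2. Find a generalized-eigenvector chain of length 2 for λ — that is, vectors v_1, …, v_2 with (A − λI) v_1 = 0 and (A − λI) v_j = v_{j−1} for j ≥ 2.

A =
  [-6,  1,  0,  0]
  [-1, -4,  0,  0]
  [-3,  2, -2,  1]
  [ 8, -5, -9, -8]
A Jordan chain for λ = -5 of length 2:
v_1 = (-1, -1, -3, 8)ᵀ
v_2 = (1, 0, 0, 0)ᵀ

Let N = A − (-5)·I. We want v_2 with N^2 v_2 = 0 but N^1 v_2 ≠ 0; then v_{j-1} := N · v_j for j = 2, …, 2.

Pick v_2 = (1, 0, 0, 0)ᵀ.
Then v_1 = N · v_2 = (-1, -1, -3, 8)ᵀ.

Sanity check: (A − (-5)·I) v_1 = (0, 0, 0, 0)ᵀ = 0. ✓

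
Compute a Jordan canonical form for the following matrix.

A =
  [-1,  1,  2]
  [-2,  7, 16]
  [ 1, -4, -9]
J_3(-1)

The characteristic polynomial is
  det(x·I − A) = x^3 + 3*x^2 + 3*x + 1 = (x + 1)^3

Eigenvalues and multiplicities (the geometric multiplicity of λ is n − rank(A − λI), which equals the number of Jordan blocks for λ):
  λ = -1: algebraic multiplicity = 3, geometric multiplicity = 1

Determining the block sizes for each eigenvalue:
  λ = -1: one block (gm = 1), so the single block has size am = 3 → block sizes [3]

Assembling the blocks gives a Jordan form
J =
  [-1,  1,  0]
  [ 0, -1,  1]
  [ 0,  0, -1]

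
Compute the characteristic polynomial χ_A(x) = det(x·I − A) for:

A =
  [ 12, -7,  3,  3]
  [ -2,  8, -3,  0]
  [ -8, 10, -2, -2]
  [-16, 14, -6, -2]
x^4 - 16*x^3 + 96*x^2 - 256*x + 256

Expanding det(x·I − A) (e.g. by cofactor expansion or by noting that A is similar to its Jordan form J, which has the same characteristic polynomial as A) gives
  χ_A(x) = x^4 - 16*x^3 + 96*x^2 - 256*x + 256
which factors as (x - 4)^4. The eigenvalues (with algebraic multiplicities) are λ = 4 with multiplicity 4.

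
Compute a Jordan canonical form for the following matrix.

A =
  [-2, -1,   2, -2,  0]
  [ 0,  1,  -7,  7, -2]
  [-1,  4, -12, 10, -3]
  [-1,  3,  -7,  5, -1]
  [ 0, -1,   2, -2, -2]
J_3(-2) ⊕ J_2(-2)

The characteristic polynomial is
  det(x·I − A) = x^5 + 10*x^4 + 40*x^3 + 80*x^2 + 80*x + 32 = (x + 2)^5

Eigenvalues and multiplicities (the geometric multiplicity of λ is n − rank(A − λI), which equals the number of Jordan blocks for λ):
  λ = -2: algebraic multiplicity = 5, geometric multiplicity = 2

Determining the block sizes for each eigenvalue:
  λ = -2: with am = 5 and gm = 2, the partition is not yet determined (e.g. several partitions of 5 into 2 parts exist). Let N = A − (-2)·I. Computing rank(N^1) = 3, rank(N^2) = 1, rank(N^3) = 0; the number of blocks of size ≥ j is rank(N^{j−1}) − rank(N^j), giving [2, 2, 1]. So we have 1 block(s) of size 3, 1 block(s) of size 2 → block sizes [3, 2]

Assembling the blocks gives a Jordan form
J =
  [-2,  1,  0,  0,  0]
  [ 0, -2,  1,  0,  0]
  [ 0,  0, -2,  0,  0]
  [ 0,  0,  0, -2,  1]
  [ 0,  0,  0,  0, -2]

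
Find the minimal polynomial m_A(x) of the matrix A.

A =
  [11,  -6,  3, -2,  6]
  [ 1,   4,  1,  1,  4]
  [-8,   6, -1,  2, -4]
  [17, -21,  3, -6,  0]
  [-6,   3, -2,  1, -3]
x^3 - 3*x^2 + 3*x - 1

The characteristic polynomial is χ_A(x) = (x - 1)^5, so the eigenvalues are known. The minimal polynomial is
  m_A(x) = Π_λ (x − λ)^{k_λ}
where k_λ is the size of the *largest* Jordan block for λ (equivalently, the smallest k with (A − λI)^k v = 0 for every generalised eigenvector v of λ).

  λ = 1: largest Jordan block has size 3, contributing (x − 1)^3

So m_A(x) = (x - 1)^3 = x^3 - 3*x^2 + 3*x - 1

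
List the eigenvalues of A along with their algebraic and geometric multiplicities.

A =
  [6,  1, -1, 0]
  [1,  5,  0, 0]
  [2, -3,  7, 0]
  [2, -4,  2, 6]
λ = 6: alg = 4, geom = 2

Step 1 — factor the characteristic polynomial to read off the algebraic multiplicities:
  χ_A(x) = (x - 6)^4

Step 2 — compute geometric multiplicities via the rank-nullity identity g(λ) = n − rank(A − λI):
  rank(A − (6)·I) = 2, so dim ker(A − (6)·I) = n − 2 = 2

Summary:
  λ = 6: algebraic multiplicity = 4, geometric multiplicity = 2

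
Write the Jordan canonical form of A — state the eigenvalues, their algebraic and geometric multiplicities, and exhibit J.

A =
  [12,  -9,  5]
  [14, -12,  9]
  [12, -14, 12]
J_3(4)

The characteristic polynomial is
  det(x·I − A) = x^3 - 12*x^2 + 48*x - 64 = (x - 4)^3

Eigenvalues and multiplicities (the geometric multiplicity of λ is n − rank(A − λI), which equals the number of Jordan blocks for λ):
  λ = 4: algebraic multiplicity = 3, geometric multiplicity = 1

Determining the block sizes for each eigenvalue:
  λ = 4: one block (gm = 1), so the single block has size am = 3 → block sizes [3]

Assembling the blocks gives a Jordan form
J =
  [4, 1, 0]
  [0, 4, 1]
  [0, 0, 4]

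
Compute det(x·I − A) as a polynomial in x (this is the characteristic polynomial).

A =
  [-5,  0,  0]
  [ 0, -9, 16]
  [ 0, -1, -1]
x^3 + 15*x^2 + 75*x + 125

Expanding det(x·I − A) (e.g. by cofactor expansion or by noting that A is similar to its Jordan form J, which has the same characteristic polynomial as A) gives
  χ_A(x) = x^3 + 15*x^2 + 75*x + 125
which factors as (x + 5)^3. The eigenvalues (with algebraic multiplicities) are λ = -5 with multiplicity 3.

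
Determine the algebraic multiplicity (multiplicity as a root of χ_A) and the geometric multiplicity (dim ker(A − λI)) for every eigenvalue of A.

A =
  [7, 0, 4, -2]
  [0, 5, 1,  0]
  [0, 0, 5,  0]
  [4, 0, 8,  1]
λ = 3: alg = 1, geom = 1; λ = 5: alg = 3, geom = 2

Step 1 — factor the characteristic polynomial to read off the algebraic multiplicities:
  χ_A(x) = (x - 5)^3*(x - 3)

Step 2 — compute geometric multiplicities via the rank-nullity identity g(λ) = n − rank(A − λI):
  rank(A − (3)·I) = 3, so dim ker(A − (3)·I) = n − 3 = 1
  rank(A − (5)·I) = 2, so dim ker(A − (5)·I) = n − 2 = 2

Summary:
  λ = 3: algebraic multiplicity = 1, geometric multiplicity = 1
  λ = 5: algebraic multiplicity = 3, geometric multiplicity = 2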